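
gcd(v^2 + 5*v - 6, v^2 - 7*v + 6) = v - 1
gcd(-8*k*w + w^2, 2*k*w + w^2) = w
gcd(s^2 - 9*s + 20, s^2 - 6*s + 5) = s - 5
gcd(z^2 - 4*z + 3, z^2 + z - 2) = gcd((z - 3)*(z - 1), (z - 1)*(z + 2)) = z - 1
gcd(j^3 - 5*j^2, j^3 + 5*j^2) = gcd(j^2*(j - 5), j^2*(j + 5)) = j^2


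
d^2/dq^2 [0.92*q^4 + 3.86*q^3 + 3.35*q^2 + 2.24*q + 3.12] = 11.04*q^2 + 23.16*q + 6.7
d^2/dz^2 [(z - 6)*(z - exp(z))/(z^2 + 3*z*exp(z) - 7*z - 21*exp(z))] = (2*(z - 6)*(z - exp(z))*(3*z*exp(z) + 2*z - 18*exp(z) - 7)^2 + ((6 - z)*exp(z) - 2*exp(z) + 2)*(z^2 + 3*z*exp(z) - 7*z - 21*exp(z))^2 + (-2*(1 - exp(z))*(z - 6)*(3*z*exp(z) + 2*z - 18*exp(z) - 7) - (z - 6)*(z - exp(z))*(3*z*exp(z) - 15*exp(z) + 2) - 2*(z - exp(z))*(3*z*exp(z) + 2*z - 18*exp(z) - 7))*(z^2 + 3*z*exp(z) - 7*z - 21*exp(z)))/(z^2 + 3*z*exp(z) - 7*z - 21*exp(z))^3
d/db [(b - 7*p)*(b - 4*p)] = 2*b - 11*p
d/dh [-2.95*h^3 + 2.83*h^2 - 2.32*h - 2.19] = -8.85*h^2 + 5.66*h - 2.32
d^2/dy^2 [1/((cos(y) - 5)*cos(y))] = (-(1 - cos(2*y))^2 - 75*cos(y)/4 - 27*cos(2*y)/2 + 15*cos(3*y)/4 + 81/2)/((cos(y) - 5)^3*cos(y)^3)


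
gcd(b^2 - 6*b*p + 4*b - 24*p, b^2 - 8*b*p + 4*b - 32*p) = b + 4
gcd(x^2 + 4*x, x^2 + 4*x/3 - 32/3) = x + 4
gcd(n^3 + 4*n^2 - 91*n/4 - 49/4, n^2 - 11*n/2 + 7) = n - 7/2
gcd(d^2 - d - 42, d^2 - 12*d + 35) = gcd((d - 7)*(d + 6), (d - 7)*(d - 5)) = d - 7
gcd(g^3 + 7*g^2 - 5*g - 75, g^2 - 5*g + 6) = g - 3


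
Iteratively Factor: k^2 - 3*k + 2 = (k - 1)*(k - 2)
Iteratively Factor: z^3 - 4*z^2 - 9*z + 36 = (z + 3)*(z^2 - 7*z + 12) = (z - 4)*(z + 3)*(z - 3)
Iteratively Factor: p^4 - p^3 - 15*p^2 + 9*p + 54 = (p - 3)*(p^3 + 2*p^2 - 9*p - 18) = (p - 3)*(p + 2)*(p^2 - 9) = (p - 3)^2*(p + 2)*(p + 3)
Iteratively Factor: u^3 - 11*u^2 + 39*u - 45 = (u - 3)*(u^2 - 8*u + 15) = (u - 5)*(u - 3)*(u - 3)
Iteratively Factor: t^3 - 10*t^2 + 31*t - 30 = (t - 2)*(t^2 - 8*t + 15) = (t - 5)*(t - 2)*(t - 3)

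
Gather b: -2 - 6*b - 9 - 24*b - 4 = -30*b - 15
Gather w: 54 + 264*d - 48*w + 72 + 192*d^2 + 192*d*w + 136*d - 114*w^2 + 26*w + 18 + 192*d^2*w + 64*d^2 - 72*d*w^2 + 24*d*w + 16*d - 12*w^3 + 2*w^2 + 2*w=256*d^2 + 416*d - 12*w^3 + w^2*(-72*d - 112) + w*(192*d^2 + 216*d - 20) + 144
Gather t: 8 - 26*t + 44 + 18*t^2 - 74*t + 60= 18*t^2 - 100*t + 112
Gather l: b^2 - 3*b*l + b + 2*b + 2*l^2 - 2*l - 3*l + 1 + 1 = b^2 + 3*b + 2*l^2 + l*(-3*b - 5) + 2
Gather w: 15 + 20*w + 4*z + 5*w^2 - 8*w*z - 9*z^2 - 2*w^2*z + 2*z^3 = w^2*(5 - 2*z) + w*(20 - 8*z) + 2*z^3 - 9*z^2 + 4*z + 15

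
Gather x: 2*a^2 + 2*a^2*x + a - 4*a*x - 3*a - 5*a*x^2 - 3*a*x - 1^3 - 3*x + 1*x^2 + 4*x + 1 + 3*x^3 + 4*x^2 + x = 2*a^2 - 2*a + 3*x^3 + x^2*(5 - 5*a) + x*(2*a^2 - 7*a + 2)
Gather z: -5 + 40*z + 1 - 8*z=32*z - 4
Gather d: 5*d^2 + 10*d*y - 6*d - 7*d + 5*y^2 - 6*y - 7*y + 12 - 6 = 5*d^2 + d*(10*y - 13) + 5*y^2 - 13*y + 6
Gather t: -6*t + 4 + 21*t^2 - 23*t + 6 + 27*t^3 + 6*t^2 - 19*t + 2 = 27*t^3 + 27*t^2 - 48*t + 12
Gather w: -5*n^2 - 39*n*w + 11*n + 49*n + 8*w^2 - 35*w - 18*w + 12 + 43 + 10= -5*n^2 + 60*n + 8*w^2 + w*(-39*n - 53) + 65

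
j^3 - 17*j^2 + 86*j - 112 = (j - 8)*(j - 7)*(j - 2)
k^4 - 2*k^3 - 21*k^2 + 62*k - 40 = (k - 4)*(k - 2)*(k - 1)*(k + 5)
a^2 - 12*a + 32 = (a - 8)*(a - 4)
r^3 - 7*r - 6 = (r - 3)*(r + 1)*(r + 2)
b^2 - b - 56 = (b - 8)*(b + 7)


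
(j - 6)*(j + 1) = j^2 - 5*j - 6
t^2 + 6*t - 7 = (t - 1)*(t + 7)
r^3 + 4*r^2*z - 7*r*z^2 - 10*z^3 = (r - 2*z)*(r + z)*(r + 5*z)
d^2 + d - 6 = (d - 2)*(d + 3)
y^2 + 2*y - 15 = (y - 3)*(y + 5)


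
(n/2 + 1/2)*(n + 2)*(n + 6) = n^3/2 + 9*n^2/2 + 10*n + 6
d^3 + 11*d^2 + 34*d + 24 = (d + 1)*(d + 4)*(d + 6)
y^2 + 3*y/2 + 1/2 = (y + 1/2)*(y + 1)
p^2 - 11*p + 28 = (p - 7)*(p - 4)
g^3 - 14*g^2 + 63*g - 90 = (g - 6)*(g - 5)*(g - 3)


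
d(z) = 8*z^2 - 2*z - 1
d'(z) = 16*z - 2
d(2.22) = 33.99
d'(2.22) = 33.52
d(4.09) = 124.64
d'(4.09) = 63.44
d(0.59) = 0.60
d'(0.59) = 7.44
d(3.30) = 79.52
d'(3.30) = 50.80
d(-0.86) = 6.64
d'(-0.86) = -15.76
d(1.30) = 9.92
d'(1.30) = 18.80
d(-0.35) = 0.68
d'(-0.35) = -7.60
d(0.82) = 2.74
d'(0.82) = 11.12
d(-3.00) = 77.00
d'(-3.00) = -50.00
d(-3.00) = 77.00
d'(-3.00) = -50.00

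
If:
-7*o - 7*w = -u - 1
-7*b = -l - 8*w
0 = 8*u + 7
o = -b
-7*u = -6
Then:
No Solution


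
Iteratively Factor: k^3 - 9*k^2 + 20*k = (k)*(k^2 - 9*k + 20) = k*(k - 5)*(k - 4)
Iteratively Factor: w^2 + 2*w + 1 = (w + 1)*(w + 1)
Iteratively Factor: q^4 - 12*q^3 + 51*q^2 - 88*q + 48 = (q - 3)*(q^3 - 9*q^2 + 24*q - 16) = (q - 4)*(q - 3)*(q^2 - 5*q + 4) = (q - 4)^2*(q - 3)*(q - 1)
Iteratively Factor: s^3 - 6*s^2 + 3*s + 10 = (s + 1)*(s^2 - 7*s + 10) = (s - 2)*(s + 1)*(s - 5)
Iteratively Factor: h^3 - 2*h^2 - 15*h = (h + 3)*(h^2 - 5*h) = (h - 5)*(h + 3)*(h)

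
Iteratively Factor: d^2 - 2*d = (d - 2)*(d)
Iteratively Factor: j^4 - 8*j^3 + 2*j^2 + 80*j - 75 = (j - 5)*(j^3 - 3*j^2 - 13*j + 15) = (j - 5)^2*(j^2 + 2*j - 3) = (j - 5)^2*(j + 3)*(j - 1)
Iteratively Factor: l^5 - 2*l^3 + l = (l)*(l^4 - 2*l^2 + 1) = l*(l + 1)*(l^3 - l^2 - l + 1) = l*(l - 1)*(l + 1)*(l^2 - 1) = l*(l - 1)*(l + 1)^2*(l - 1)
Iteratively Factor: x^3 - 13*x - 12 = (x - 4)*(x^2 + 4*x + 3) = (x - 4)*(x + 3)*(x + 1)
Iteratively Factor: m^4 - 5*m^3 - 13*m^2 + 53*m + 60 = (m - 5)*(m^3 - 13*m - 12) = (m - 5)*(m - 4)*(m^2 + 4*m + 3) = (m - 5)*(m - 4)*(m + 3)*(m + 1)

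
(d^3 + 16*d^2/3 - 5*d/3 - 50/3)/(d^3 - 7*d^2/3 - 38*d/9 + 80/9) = 3*(d + 5)/(3*d - 8)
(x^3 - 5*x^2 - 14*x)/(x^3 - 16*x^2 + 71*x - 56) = x*(x + 2)/(x^2 - 9*x + 8)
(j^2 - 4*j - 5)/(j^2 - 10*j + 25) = (j + 1)/(j - 5)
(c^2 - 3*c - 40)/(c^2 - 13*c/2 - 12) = 2*(c + 5)/(2*c + 3)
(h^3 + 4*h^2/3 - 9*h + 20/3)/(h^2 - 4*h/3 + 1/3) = (3*h^2 + 7*h - 20)/(3*h - 1)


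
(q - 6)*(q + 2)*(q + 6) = q^3 + 2*q^2 - 36*q - 72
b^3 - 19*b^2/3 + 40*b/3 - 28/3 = (b - 7/3)*(b - 2)^2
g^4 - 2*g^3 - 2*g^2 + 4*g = g*(g - 2)*(g - sqrt(2))*(g + sqrt(2))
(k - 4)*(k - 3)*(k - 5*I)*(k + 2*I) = k^4 - 7*k^3 - 3*I*k^3 + 22*k^2 + 21*I*k^2 - 70*k - 36*I*k + 120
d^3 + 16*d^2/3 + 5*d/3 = d*(d + 1/3)*(d + 5)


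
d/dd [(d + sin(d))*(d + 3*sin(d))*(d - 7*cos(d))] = (d + sin(d))*(d + 3*sin(d))*(7*sin(d) + 1) + (d + sin(d))*(d - 7*cos(d))*(3*cos(d) + 1) + (d + 3*sin(d))*(d - 7*cos(d))*(cos(d) + 1)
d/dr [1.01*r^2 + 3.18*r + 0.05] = 2.02*r + 3.18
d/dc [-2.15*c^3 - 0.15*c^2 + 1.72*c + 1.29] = -6.45*c^2 - 0.3*c + 1.72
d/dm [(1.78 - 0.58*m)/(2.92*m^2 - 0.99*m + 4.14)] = (1.6936*m^2 - 10.3952*m - 0.639)/(8.5264*m^4 - 5.7816*m^3 + 25.1577*m^2 - 8.1972*m + 17.1396)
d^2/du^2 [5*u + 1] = 0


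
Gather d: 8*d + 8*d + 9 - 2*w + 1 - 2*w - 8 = 16*d - 4*w + 2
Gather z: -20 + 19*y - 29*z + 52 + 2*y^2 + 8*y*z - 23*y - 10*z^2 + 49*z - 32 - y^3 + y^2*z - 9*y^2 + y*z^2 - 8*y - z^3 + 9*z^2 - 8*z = -y^3 - 7*y^2 - 12*y - z^3 + z^2*(y - 1) + z*(y^2 + 8*y + 12)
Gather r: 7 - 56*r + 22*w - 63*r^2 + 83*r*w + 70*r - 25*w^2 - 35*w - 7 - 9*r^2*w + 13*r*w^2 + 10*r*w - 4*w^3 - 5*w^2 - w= r^2*(-9*w - 63) + r*(13*w^2 + 93*w + 14) - 4*w^3 - 30*w^2 - 14*w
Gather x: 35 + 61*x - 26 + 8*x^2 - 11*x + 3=8*x^2 + 50*x + 12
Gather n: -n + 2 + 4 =6 - n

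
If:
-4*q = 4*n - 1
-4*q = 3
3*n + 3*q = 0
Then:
No Solution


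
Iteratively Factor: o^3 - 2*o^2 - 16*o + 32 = (o + 4)*(o^2 - 6*o + 8) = (o - 2)*(o + 4)*(o - 4)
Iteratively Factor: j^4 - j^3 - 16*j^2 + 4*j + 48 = (j - 2)*(j^3 + j^2 - 14*j - 24) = (j - 4)*(j - 2)*(j^2 + 5*j + 6) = (j - 4)*(j - 2)*(j + 2)*(j + 3)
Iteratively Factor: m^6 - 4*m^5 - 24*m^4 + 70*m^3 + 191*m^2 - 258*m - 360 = (m - 4)*(m^5 - 24*m^3 - 26*m^2 + 87*m + 90) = (m - 4)*(m + 3)*(m^4 - 3*m^3 - 15*m^2 + 19*m + 30) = (m - 4)*(m + 1)*(m + 3)*(m^3 - 4*m^2 - 11*m + 30) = (m - 4)*(m + 1)*(m + 3)^2*(m^2 - 7*m + 10) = (m - 5)*(m - 4)*(m + 1)*(m + 3)^2*(m - 2)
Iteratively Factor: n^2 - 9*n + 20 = (n - 4)*(n - 5)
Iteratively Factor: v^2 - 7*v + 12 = (v - 4)*(v - 3)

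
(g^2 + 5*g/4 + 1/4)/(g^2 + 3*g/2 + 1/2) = (4*g + 1)/(2*(2*g + 1))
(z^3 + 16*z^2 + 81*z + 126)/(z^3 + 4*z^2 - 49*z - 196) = (z^2 + 9*z + 18)/(z^2 - 3*z - 28)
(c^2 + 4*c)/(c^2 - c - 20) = c/(c - 5)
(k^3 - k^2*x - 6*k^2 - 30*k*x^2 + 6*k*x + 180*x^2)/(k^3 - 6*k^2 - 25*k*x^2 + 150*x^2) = (-k + 6*x)/(-k + 5*x)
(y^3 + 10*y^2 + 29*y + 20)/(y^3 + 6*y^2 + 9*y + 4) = (y + 5)/(y + 1)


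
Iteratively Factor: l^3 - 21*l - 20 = (l + 4)*(l^2 - 4*l - 5) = (l - 5)*(l + 4)*(l + 1)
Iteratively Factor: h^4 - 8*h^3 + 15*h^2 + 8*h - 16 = (h - 1)*(h^3 - 7*h^2 + 8*h + 16) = (h - 4)*(h - 1)*(h^2 - 3*h - 4) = (h - 4)^2*(h - 1)*(h + 1)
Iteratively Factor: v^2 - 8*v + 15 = (v - 3)*(v - 5)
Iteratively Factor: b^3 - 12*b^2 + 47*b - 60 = (b - 4)*(b^2 - 8*b + 15) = (b - 5)*(b - 4)*(b - 3)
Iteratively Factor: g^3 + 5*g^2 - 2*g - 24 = (g - 2)*(g^2 + 7*g + 12) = (g - 2)*(g + 3)*(g + 4)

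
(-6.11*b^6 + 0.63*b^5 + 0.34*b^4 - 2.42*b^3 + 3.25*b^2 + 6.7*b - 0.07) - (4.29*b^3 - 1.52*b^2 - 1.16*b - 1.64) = -6.11*b^6 + 0.63*b^5 + 0.34*b^4 - 6.71*b^3 + 4.77*b^2 + 7.86*b + 1.57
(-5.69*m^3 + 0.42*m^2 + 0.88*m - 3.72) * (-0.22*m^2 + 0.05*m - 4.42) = 1.2518*m^5 - 0.3769*m^4 + 24.9772*m^3 - 0.994*m^2 - 4.0756*m + 16.4424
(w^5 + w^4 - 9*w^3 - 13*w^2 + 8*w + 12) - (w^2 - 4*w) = w^5 + w^4 - 9*w^3 - 14*w^2 + 12*w + 12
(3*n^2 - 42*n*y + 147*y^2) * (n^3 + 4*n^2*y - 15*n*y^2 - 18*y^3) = 3*n^5 - 30*n^4*y - 66*n^3*y^2 + 1164*n^2*y^3 - 1449*n*y^4 - 2646*y^5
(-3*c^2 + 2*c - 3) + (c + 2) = -3*c^2 + 3*c - 1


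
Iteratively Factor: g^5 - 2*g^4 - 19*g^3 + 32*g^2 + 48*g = (g + 1)*(g^4 - 3*g^3 - 16*g^2 + 48*g) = (g + 1)*(g + 4)*(g^3 - 7*g^2 + 12*g) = (g - 4)*(g + 1)*(g + 4)*(g^2 - 3*g) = g*(g - 4)*(g + 1)*(g + 4)*(g - 3)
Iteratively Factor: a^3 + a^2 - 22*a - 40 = (a - 5)*(a^2 + 6*a + 8) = (a - 5)*(a + 2)*(a + 4)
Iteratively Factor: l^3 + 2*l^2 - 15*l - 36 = (l - 4)*(l^2 + 6*l + 9) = (l - 4)*(l + 3)*(l + 3)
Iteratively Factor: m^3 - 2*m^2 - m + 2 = (m - 2)*(m^2 - 1) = (m - 2)*(m - 1)*(m + 1)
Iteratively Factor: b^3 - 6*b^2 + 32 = (b + 2)*(b^2 - 8*b + 16) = (b - 4)*(b + 2)*(b - 4)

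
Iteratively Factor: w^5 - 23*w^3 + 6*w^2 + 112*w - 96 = (w - 4)*(w^4 + 4*w^3 - 7*w^2 - 22*w + 24) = (w - 4)*(w + 3)*(w^3 + w^2 - 10*w + 8) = (w - 4)*(w - 2)*(w + 3)*(w^2 + 3*w - 4) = (w - 4)*(w - 2)*(w - 1)*(w + 3)*(w + 4)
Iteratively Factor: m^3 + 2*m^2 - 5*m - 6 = (m - 2)*(m^2 + 4*m + 3) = (m - 2)*(m + 1)*(m + 3)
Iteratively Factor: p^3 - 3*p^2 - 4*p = (p + 1)*(p^2 - 4*p) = (p - 4)*(p + 1)*(p)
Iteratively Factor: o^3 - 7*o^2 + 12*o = (o - 4)*(o^2 - 3*o) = (o - 4)*(o - 3)*(o)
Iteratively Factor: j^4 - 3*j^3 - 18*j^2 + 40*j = (j + 4)*(j^3 - 7*j^2 + 10*j) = (j - 5)*(j + 4)*(j^2 - 2*j) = j*(j - 5)*(j + 4)*(j - 2)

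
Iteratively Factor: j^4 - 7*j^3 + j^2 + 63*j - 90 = (j - 3)*(j^3 - 4*j^2 - 11*j + 30) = (j - 3)*(j - 2)*(j^2 - 2*j - 15) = (j - 3)*(j - 2)*(j + 3)*(j - 5)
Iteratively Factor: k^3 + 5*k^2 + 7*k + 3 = (k + 1)*(k^2 + 4*k + 3) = (k + 1)^2*(k + 3)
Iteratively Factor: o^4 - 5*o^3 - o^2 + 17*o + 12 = (o + 1)*(o^3 - 6*o^2 + 5*o + 12) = (o + 1)^2*(o^2 - 7*o + 12) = (o - 4)*(o + 1)^2*(o - 3)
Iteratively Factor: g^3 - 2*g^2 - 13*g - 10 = (g + 2)*(g^2 - 4*g - 5) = (g - 5)*(g + 2)*(g + 1)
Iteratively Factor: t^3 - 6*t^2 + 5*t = (t - 5)*(t^2 - t) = t*(t - 5)*(t - 1)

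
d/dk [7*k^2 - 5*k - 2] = 14*k - 5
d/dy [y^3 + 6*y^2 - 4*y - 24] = 3*y^2 + 12*y - 4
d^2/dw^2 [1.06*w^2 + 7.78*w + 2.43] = 2.12000000000000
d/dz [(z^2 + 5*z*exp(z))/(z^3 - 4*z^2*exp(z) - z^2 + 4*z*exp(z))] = ((z + 5*exp(z))*(4*z^2*exp(z) - 3*z^2 + 4*z*exp(z) + 2*z - 4*exp(z)) + (5*z*exp(z) + 2*z + 5*exp(z))*(z^2 - 4*z*exp(z) - z + 4*exp(z)))/(z*(z^2 - 4*z*exp(z) - z + 4*exp(z))^2)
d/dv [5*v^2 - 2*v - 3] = 10*v - 2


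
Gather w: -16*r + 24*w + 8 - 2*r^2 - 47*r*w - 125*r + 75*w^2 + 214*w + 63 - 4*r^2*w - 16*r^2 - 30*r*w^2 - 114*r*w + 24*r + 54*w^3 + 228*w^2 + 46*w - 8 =-18*r^2 - 117*r + 54*w^3 + w^2*(303 - 30*r) + w*(-4*r^2 - 161*r + 284) + 63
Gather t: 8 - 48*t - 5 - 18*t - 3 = -66*t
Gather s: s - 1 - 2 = s - 3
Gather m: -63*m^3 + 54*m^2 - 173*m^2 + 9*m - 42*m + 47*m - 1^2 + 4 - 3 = -63*m^3 - 119*m^2 + 14*m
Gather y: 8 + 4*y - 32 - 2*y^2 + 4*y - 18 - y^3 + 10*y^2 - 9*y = -y^3 + 8*y^2 - y - 42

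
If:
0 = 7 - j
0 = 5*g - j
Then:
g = 7/5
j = 7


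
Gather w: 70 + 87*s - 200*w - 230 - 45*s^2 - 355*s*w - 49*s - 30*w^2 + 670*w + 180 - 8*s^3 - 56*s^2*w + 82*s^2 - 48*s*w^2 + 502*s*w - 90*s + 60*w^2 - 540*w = -8*s^3 + 37*s^2 - 52*s + w^2*(30 - 48*s) + w*(-56*s^2 + 147*s - 70) + 20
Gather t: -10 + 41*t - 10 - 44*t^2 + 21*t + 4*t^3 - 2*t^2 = 4*t^3 - 46*t^2 + 62*t - 20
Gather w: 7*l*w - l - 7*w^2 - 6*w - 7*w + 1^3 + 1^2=-l - 7*w^2 + w*(7*l - 13) + 2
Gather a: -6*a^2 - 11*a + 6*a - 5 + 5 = -6*a^2 - 5*a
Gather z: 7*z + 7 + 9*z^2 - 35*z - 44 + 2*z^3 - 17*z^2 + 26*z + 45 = 2*z^3 - 8*z^2 - 2*z + 8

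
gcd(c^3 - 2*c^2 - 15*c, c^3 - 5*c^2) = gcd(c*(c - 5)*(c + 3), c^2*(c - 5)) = c^2 - 5*c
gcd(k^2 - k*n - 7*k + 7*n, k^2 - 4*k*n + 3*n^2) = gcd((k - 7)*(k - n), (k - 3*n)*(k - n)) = k - n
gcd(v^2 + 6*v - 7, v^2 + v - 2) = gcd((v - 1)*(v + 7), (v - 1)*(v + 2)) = v - 1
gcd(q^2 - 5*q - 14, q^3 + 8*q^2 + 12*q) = q + 2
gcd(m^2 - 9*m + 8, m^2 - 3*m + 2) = m - 1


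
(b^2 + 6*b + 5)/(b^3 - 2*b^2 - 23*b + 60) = (b + 1)/(b^2 - 7*b + 12)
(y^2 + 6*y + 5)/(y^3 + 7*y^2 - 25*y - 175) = (y + 1)/(y^2 + 2*y - 35)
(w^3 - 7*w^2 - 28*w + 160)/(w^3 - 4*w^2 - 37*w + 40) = (w - 4)/(w - 1)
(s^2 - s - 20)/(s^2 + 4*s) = (s - 5)/s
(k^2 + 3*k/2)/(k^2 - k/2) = (2*k + 3)/(2*k - 1)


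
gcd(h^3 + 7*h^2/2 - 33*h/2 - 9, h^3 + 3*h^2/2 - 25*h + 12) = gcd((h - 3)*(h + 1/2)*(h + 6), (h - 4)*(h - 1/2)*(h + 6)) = h + 6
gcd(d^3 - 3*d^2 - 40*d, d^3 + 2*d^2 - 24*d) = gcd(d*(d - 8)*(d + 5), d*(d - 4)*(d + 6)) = d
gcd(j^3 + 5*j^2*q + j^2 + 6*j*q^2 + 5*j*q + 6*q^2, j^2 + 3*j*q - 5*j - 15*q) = j + 3*q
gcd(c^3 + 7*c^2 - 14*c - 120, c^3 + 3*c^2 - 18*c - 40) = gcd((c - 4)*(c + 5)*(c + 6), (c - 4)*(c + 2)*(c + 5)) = c^2 + c - 20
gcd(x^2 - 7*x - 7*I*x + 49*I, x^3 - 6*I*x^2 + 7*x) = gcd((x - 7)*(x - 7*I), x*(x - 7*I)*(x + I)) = x - 7*I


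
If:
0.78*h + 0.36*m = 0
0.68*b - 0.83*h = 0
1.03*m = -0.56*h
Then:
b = 0.00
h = 0.00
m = 0.00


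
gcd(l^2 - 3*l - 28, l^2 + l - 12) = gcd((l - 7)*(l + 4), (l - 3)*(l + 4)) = l + 4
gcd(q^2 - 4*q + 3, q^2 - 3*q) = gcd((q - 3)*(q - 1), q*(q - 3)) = q - 3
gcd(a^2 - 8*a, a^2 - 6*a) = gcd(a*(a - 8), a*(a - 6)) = a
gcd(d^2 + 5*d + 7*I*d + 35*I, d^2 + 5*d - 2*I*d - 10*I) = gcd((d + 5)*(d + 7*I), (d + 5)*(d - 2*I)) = d + 5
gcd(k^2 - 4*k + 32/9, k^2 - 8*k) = 1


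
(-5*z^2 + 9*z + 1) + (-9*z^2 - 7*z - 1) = -14*z^2 + 2*z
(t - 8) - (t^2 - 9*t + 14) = -t^2 + 10*t - 22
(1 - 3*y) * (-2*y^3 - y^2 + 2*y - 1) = 6*y^4 + y^3 - 7*y^2 + 5*y - 1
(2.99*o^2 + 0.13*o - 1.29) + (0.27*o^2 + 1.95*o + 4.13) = 3.26*o^2 + 2.08*o + 2.84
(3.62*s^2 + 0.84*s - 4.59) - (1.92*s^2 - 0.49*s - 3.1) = 1.7*s^2 + 1.33*s - 1.49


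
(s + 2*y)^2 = s^2 + 4*s*y + 4*y^2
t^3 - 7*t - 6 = (t - 3)*(t + 1)*(t + 2)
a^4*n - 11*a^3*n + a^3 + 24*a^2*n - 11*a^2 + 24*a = a*(a - 8)*(a - 3)*(a*n + 1)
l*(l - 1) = l^2 - l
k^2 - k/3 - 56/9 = (k - 8/3)*(k + 7/3)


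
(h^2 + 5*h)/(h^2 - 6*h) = (h + 5)/(h - 6)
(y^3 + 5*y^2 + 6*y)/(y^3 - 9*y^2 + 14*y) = (y^2 + 5*y + 6)/(y^2 - 9*y + 14)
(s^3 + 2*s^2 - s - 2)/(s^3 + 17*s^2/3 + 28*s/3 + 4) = 3*(s^2 - 1)/(3*s^2 + 11*s + 6)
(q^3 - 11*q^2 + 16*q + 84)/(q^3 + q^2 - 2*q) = (q^2 - 13*q + 42)/(q*(q - 1))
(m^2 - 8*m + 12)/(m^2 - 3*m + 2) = (m - 6)/(m - 1)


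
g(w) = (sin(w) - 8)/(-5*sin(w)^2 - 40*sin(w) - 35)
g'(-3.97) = 0.06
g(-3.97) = 0.11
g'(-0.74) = -2.08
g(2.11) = 0.10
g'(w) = (10*sin(w)*cos(w) + 40*cos(w))*(sin(w) - 8)/(-5*sin(w)^2 - 40*sin(w) - 35)^2 + cos(w)/(-5*sin(w)^2 - 40*sin(w) - 35) = (sin(w)^2 - 16*sin(w) - 71)*cos(w)/(5*(sin(w)^2 + 8*sin(w) + 7)^2)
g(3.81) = 0.71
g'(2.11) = 0.04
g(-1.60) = 703.49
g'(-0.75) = -2.16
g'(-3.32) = 0.20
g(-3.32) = 0.19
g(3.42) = 0.34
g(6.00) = 0.34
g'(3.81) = 1.62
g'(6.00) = -0.54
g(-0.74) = 0.84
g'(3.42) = 0.54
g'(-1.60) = 48180.22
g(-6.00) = 0.17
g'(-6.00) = -0.17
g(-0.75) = 0.86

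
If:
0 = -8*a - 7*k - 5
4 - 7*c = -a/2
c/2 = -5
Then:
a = -148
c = -10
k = 1179/7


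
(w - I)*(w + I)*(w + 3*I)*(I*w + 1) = I*w^4 - 2*w^3 + 4*I*w^2 - 2*w + 3*I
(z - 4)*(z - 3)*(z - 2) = z^3 - 9*z^2 + 26*z - 24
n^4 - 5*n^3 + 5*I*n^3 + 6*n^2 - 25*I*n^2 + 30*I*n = n*(n - 3)*(n - 2)*(n + 5*I)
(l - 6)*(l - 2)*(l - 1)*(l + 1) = l^4 - 8*l^3 + 11*l^2 + 8*l - 12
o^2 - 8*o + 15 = (o - 5)*(o - 3)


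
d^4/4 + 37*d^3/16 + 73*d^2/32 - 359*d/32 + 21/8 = (d/4 + 1)*(d - 3/2)*(d - 1/4)*(d + 7)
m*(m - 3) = m^2 - 3*m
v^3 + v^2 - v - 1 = (v - 1)*(v + 1)^2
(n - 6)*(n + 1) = n^2 - 5*n - 6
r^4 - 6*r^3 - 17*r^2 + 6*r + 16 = (r - 8)*(r - 1)*(r + 1)*(r + 2)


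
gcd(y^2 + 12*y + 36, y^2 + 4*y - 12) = y + 6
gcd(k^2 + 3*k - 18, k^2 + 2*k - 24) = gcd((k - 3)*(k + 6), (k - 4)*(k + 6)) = k + 6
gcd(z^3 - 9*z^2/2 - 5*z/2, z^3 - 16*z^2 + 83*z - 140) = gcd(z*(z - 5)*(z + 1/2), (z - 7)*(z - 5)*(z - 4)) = z - 5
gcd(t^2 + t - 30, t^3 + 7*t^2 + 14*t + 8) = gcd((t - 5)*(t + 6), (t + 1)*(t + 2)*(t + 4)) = 1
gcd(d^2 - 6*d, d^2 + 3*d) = d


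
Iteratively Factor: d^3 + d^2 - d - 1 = (d - 1)*(d^2 + 2*d + 1) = (d - 1)*(d + 1)*(d + 1)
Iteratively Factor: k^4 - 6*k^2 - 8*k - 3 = (k + 1)*(k^3 - k^2 - 5*k - 3) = (k + 1)^2*(k^2 - 2*k - 3) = (k + 1)^3*(k - 3)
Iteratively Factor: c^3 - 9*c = (c)*(c^2 - 9) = c*(c + 3)*(c - 3)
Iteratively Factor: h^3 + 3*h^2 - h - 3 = (h + 1)*(h^2 + 2*h - 3) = (h - 1)*(h + 1)*(h + 3)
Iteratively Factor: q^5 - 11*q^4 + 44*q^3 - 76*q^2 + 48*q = (q - 4)*(q^4 - 7*q^3 + 16*q^2 - 12*q) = (q - 4)*(q - 2)*(q^3 - 5*q^2 + 6*q) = (q - 4)*(q - 2)^2*(q^2 - 3*q) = q*(q - 4)*(q - 2)^2*(q - 3)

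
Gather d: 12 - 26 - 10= -24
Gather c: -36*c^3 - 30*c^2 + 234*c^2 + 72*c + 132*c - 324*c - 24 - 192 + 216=-36*c^3 + 204*c^2 - 120*c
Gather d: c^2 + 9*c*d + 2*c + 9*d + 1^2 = c^2 + 2*c + d*(9*c + 9) + 1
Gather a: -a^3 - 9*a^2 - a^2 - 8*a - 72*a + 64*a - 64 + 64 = -a^3 - 10*a^2 - 16*a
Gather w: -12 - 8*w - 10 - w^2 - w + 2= -w^2 - 9*w - 20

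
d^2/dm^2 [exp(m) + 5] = exp(m)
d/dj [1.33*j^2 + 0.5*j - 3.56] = 2.66*j + 0.5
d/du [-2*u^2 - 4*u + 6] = -4*u - 4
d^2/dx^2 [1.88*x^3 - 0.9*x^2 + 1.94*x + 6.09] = 11.28*x - 1.8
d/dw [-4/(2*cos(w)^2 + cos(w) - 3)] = -4*(4*cos(w) + 1)*sin(w)/(cos(w) + cos(2*w) - 2)^2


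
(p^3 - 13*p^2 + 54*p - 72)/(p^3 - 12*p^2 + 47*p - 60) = (p - 6)/(p - 5)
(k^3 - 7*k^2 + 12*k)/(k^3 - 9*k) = (k - 4)/(k + 3)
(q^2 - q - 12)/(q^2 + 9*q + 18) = (q - 4)/(q + 6)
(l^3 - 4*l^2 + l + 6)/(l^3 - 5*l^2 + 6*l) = (l + 1)/l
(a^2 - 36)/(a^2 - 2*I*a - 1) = (36 - a^2)/(-a^2 + 2*I*a + 1)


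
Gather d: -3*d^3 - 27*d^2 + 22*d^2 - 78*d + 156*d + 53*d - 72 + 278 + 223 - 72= -3*d^3 - 5*d^2 + 131*d + 357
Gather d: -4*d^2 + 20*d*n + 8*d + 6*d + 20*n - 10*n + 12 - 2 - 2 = -4*d^2 + d*(20*n + 14) + 10*n + 8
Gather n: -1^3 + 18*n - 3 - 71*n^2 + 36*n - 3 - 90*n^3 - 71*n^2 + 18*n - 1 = -90*n^3 - 142*n^2 + 72*n - 8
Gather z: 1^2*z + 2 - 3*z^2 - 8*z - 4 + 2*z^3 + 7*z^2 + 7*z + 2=2*z^3 + 4*z^2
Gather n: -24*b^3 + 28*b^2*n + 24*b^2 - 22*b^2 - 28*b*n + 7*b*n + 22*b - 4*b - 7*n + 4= -24*b^3 + 2*b^2 + 18*b + n*(28*b^2 - 21*b - 7) + 4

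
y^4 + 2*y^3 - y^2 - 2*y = y*(y - 1)*(y + 1)*(y + 2)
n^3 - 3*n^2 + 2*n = n*(n - 2)*(n - 1)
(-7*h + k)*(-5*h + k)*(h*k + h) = 35*h^3*k + 35*h^3 - 12*h^2*k^2 - 12*h^2*k + h*k^3 + h*k^2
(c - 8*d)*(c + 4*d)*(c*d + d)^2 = c^4*d^2 - 4*c^3*d^3 + 2*c^3*d^2 - 32*c^2*d^4 - 8*c^2*d^3 + c^2*d^2 - 64*c*d^4 - 4*c*d^3 - 32*d^4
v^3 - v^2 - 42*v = v*(v - 7)*(v + 6)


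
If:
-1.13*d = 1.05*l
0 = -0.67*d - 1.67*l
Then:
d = 0.00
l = 0.00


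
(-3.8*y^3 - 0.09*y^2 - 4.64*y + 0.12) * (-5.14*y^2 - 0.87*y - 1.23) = 19.532*y^5 + 3.7686*y^4 + 28.6019*y^3 + 3.5307*y^2 + 5.6028*y - 0.1476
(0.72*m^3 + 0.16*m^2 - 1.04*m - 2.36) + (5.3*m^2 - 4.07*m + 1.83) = 0.72*m^3 + 5.46*m^2 - 5.11*m - 0.53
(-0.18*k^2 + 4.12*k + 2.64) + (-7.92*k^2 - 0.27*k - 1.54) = -8.1*k^2 + 3.85*k + 1.1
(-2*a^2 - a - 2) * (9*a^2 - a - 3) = -18*a^4 - 7*a^3 - 11*a^2 + 5*a + 6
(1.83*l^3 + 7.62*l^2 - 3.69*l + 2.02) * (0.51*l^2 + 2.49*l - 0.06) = 0.9333*l^5 + 8.4429*l^4 + 16.9821*l^3 - 8.6151*l^2 + 5.2512*l - 0.1212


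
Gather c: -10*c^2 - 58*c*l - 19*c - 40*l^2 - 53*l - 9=-10*c^2 + c*(-58*l - 19) - 40*l^2 - 53*l - 9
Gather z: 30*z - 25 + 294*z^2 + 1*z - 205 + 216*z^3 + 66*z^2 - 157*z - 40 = 216*z^3 + 360*z^2 - 126*z - 270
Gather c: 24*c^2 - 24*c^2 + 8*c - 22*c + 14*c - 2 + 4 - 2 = 0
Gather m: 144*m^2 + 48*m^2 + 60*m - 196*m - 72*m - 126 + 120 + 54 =192*m^2 - 208*m + 48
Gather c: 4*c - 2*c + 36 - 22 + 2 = 2*c + 16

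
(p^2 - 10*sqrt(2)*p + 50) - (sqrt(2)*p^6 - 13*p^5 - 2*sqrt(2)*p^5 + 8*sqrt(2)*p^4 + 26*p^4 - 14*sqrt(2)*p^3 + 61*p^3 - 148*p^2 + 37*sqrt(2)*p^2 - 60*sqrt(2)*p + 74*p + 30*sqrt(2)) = -sqrt(2)*p^6 + 2*sqrt(2)*p^5 + 13*p^5 - 26*p^4 - 8*sqrt(2)*p^4 - 61*p^3 + 14*sqrt(2)*p^3 - 37*sqrt(2)*p^2 + 149*p^2 - 74*p + 50*sqrt(2)*p - 30*sqrt(2) + 50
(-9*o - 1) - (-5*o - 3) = 2 - 4*o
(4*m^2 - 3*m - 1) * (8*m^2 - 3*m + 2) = 32*m^4 - 36*m^3 + 9*m^2 - 3*m - 2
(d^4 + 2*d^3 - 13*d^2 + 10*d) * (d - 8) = d^5 - 6*d^4 - 29*d^3 + 114*d^2 - 80*d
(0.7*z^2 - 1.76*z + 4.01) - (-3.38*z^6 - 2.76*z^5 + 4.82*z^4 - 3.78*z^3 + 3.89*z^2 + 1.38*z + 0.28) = 3.38*z^6 + 2.76*z^5 - 4.82*z^4 + 3.78*z^3 - 3.19*z^2 - 3.14*z + 3.73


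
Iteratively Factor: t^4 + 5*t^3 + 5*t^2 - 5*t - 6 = (t + 2)*(t^3 + 3*t^2 - t - 3) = (t - 1)*(t + 2)*(t^2 + 4*t + 3) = (t - 1)*(t + 1)*(t + 2)*(t + 3)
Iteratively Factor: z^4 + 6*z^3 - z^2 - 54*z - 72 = (z + 3)*(z^3 + 3*z^2 - 10*z - 24) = (z + 2)*(z + 3)*(z^2 + z - 12) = (z - 3)*(z + 2)*(z + 3)*(z + 4)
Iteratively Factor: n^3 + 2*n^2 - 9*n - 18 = (n + 2)*(n^2 - 9) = (n - 3)*(n + 2)*(n + 3)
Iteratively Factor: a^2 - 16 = (a - 4)*(a + 4)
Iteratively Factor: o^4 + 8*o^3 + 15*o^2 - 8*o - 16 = (o - 1)*(o^3 + 9*o^2 + 24*o + 16) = (o - 1)*(o + 4)*(o^2 + 5*o + 4) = (o - 1)*(o + 4)^2*(o + 1)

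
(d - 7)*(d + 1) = d^2 - 6*d - 7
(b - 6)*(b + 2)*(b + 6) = b^3 + 2*b^2 - 36*b - 72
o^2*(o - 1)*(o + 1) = o^4 - o^2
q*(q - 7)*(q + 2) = q^3 - 5*q^2 - 14*q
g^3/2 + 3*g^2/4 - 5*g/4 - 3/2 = (g/2 + 1)*(g - 3/2)*(g + 1)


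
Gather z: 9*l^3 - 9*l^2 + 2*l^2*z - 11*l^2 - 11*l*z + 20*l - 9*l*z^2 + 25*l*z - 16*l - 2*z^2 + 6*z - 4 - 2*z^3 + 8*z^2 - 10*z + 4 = 9*l^3 - 20*l^2 + 4*l - 2*z^3 + z^2*(6 - 9*l) + z*(2*l^2 + 14*l - 4)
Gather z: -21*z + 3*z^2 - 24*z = 3*z^2 - 45*z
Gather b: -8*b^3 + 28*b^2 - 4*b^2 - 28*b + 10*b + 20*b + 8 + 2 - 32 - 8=-8*b^3 + 24*b^2 + 2*b - 30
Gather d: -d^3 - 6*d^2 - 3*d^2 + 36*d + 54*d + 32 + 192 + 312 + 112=-d^3 - 9*d^2 + 90*d + 648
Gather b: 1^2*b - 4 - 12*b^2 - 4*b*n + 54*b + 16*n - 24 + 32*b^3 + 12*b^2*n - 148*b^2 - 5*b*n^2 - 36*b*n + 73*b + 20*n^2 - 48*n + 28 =32*b^3 + b^2*(12*n - 160) + b*(-5*n^2 - 40*n + 128) + 20*n^2 - 32*n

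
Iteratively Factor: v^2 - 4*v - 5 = (v + 1)*(v - 5)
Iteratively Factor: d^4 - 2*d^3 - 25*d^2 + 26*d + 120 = (d + 4)*(d^3 - 6*d^2 - d + 30) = (d - 3)*(d + 4)*(d^2 - 3*d - 10) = (d - 5)*(d - 3)*(d + 4)*(d + 2)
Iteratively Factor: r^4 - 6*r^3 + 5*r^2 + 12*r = (r - 3)*(r^3 - 3*r^2 - 4*r) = r*(r - 3)*(r^2 - 3*r - 4) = r*(r - 3)*(r + 1)*(r - 4)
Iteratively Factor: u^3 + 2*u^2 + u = (u)*(u^2 + 2*u + 1) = u*(u + 1)*(u + 1)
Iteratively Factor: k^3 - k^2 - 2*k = (k + 1)*(k^2 - 2*k) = k*(k + 1)*(k - 2)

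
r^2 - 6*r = r*(r - 6)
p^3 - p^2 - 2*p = p*(p - 2)*(p + 1)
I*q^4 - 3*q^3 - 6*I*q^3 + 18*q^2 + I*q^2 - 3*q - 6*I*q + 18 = (q - 6)*(q + I)*(q + 3*I)*(I*q + 1)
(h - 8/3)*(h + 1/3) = h^2 - 7*h/3 - 8/9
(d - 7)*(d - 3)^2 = d^3 - 13*d^2 + 51*d - 63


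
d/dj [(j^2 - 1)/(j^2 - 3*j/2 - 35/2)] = 6*(-j^2 - 22*j - 1)/(4*j^4 - 12*j^3 - 131*j^2 + 210*j + 1225)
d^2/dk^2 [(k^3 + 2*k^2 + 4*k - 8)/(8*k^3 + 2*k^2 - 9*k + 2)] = 2*(112*k^6 + 984*k^5 - 2544*k^4 - 831*k^3 + 1170*k^2 + 780*k - 536)/(512*k^9 + 384*k^8 - 1632*k^7 - 472*k^6 + 2028*k^5 - 354*k^4 - 849*k^3 + 510*k^2 - 108*k + 8)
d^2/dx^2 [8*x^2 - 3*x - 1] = 16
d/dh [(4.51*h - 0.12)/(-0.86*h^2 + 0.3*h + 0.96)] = (3.8786*h^2 - 0.2064*h + 4.3656)/(0.7396*h^4 - 0.516*h^3 - 1.5612*h^2 + 0.576*h + 0.9216)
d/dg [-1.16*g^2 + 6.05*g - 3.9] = 6.05 - 2.32*g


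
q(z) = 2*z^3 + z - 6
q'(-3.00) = 55.00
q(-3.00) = -63.00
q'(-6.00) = 217.00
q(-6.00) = -444.00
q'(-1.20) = 9.64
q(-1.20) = -10.66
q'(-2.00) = 25.00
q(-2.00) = -24.00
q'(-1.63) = 16.94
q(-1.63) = -16.29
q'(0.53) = 2.69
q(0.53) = -5.17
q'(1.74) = 19.17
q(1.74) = 6.28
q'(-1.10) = 8.26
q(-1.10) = -9.76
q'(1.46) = 13.79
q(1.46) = 1.68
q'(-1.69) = 18.14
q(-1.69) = -17.34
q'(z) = 6*z^2 + 1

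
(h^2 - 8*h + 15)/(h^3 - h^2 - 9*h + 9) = (h - 5)/(h^2 + 2*h - 3)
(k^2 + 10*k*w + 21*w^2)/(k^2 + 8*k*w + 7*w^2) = (k + 3*w)/(k + w)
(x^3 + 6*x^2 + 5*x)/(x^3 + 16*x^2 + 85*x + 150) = x*(x + 1)/(x^2 + 11*x + 30)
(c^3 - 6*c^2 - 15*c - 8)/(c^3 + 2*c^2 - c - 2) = (c^2 - 7*c - 8)/(c^2 + c - 2)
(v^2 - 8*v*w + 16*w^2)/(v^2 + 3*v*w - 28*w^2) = (v - 4*w)/(v + 7*w)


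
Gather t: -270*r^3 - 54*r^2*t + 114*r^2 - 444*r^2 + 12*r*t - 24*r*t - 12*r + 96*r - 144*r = -270*r^3 - 330*r^2 - 60*r + t*(-54*r^2 - 12*r)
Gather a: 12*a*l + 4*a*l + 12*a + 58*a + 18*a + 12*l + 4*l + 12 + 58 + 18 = a*(16*l + 88) + 16*l + 88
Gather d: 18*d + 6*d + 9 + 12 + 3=24*d + 24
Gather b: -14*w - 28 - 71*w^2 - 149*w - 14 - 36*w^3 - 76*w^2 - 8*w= -36*w^3 - 147*w^2 - 171*w - 42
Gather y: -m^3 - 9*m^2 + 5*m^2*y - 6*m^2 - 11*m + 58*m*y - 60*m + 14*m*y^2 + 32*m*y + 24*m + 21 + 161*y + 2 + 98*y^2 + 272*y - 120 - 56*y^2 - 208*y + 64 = -m^3 - 15*m^2 - 47*m + y^2*(14*m + 42) + y*(5*m^2 + 90*m + 225) - 33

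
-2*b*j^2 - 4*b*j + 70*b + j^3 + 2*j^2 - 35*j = (-2*b + j)*(j - 5)*(j + 7)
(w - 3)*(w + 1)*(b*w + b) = b*w^3 - b*w^2 - 5*b*w - 3*b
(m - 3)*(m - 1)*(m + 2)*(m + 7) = m^4 + 5*m^3 - 19*m^2 - 29*m + 42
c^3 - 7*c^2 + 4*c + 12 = (c - 6)*(c - 2)*(c + 1)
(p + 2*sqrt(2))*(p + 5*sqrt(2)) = p^2 + 7*sqrt(2)*p + 20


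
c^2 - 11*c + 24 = (c - 8)*(c - 3)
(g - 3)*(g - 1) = g^2 - 4*g + 3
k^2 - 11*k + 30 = (k - 6)*(k - 5)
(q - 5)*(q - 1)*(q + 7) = q^3 + q^2 - 37*q + 35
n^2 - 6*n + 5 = (n - 5)*(n - 1)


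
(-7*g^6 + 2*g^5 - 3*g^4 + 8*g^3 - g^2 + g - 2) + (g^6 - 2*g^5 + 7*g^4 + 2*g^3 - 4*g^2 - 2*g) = -6*g^6 + 4*g^4 + 10*g^3 - 5*g^2 - g - 2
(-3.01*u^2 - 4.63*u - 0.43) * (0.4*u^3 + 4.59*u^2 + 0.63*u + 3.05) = -1.204*u^5 - 15.6679*u^4 - 23.32*u^3 - 14.0711*u^2 - 14.3924*u - 1.3115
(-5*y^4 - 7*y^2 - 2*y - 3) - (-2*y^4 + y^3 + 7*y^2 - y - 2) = -3*y^4 - y^3 - 14*y^2 - y - 1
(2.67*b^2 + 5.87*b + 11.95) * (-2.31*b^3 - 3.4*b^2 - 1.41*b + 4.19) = -6.1677*b^5 - 22.6377*b^4 - 51.3272*b^3 - 37.7194*b^2 + 7.7458*b + 50.0705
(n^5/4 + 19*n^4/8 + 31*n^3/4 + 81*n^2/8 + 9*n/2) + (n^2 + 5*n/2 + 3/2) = n^5/4 + 19*n^4/8 + 31*n^3/4 + 89*n^2/8 + 7*n + 3/2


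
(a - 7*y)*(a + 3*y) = a^2 - 4*a*y - 21*y^2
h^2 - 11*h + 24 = (h - 8)*(h - 3)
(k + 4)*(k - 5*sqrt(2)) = k^2 - 5*sqrt(2)*k + 4*k - 20*sqrt(2)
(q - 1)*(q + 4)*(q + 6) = q^3 + 9*q^2 + 14*q - 24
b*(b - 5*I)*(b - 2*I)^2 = b^4 - 9*I*b^3 - 24*b^2 + 20*I*b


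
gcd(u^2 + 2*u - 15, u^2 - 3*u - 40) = u + 5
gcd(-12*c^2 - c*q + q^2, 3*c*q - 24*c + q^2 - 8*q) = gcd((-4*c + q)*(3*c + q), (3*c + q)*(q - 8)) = 3*c + q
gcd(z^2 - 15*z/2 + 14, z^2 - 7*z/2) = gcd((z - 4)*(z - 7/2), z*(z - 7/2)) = z - 7/2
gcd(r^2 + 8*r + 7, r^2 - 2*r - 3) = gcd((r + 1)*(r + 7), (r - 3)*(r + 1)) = r + 1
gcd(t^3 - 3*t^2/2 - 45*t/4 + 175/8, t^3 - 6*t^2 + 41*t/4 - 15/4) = t - 5/2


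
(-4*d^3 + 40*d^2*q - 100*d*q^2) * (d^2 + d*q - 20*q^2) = -4*d^5 + 36*d^4*q + 20*d^3*q^2 - 900*d^2*q^3 + 2000*d*q^4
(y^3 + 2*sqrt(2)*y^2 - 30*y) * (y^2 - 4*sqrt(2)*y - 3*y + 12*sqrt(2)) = y^5 - 3*y^4 - 2*sqrt(2)*y^4 - 46*y^3 + 6*sqrt(2)*y^3 + 138*y^2 + 120*sqrt(2)*y^2 - 360*sqrt(2)*y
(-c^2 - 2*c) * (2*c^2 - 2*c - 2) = -2*c^4 - 2*c^3 + 6*c^2 + 4*c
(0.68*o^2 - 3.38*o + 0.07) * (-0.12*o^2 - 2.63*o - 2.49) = -0.0816*o^4 - 1.3828*o^3 + 7.1878*o^2 + 8.2321*o - 0.1743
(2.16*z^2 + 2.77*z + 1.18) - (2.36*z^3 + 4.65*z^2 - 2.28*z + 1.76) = -2.36*z^3 - 2.49*z^2 + 5.05*z - 0.58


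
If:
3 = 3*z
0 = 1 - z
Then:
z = 1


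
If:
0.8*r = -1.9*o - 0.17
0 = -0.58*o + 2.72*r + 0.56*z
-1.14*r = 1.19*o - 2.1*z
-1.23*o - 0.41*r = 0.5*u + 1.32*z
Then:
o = -0.09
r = -0.01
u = 0.36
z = -0.05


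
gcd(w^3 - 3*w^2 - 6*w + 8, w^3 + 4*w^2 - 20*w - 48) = w^2 - 2*w - 8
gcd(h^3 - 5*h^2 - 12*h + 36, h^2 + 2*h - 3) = h + 3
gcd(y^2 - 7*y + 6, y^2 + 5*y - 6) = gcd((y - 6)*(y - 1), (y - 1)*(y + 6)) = y - 1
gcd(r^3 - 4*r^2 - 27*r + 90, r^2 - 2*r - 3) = r - 3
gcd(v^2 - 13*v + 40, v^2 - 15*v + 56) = v - 8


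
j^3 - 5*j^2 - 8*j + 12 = (j - 6)*(j - 1)*(j + 2)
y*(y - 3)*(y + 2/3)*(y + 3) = y^4 + 2*y^3/3 - 9*y^2 - 6*y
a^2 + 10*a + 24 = (a + 4)*(a + 6)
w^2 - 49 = (w - 7)*(w + 7)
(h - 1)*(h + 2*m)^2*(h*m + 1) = h^4*m + 4*h^3*m^2 - h^3*m + h^3 + 4*h^2*m^3 - 4*h^2*m^2 + 4*h^2*m - h^2 - 4*h*m^3 + 4*h*m^2 - 4*h*m - 4*m^2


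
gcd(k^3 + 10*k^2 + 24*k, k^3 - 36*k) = k^2 + 6*k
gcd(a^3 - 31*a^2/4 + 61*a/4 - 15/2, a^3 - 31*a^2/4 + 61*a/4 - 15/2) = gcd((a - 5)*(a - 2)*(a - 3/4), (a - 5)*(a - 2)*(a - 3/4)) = a^3 - 31*a^2/4 + 61*a/4 - 15/2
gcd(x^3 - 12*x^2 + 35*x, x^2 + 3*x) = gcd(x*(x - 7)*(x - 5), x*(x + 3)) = x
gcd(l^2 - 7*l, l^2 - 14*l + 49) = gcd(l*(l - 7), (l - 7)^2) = l - 7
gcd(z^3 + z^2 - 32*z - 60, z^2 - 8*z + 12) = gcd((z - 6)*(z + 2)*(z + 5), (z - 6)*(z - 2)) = z - 6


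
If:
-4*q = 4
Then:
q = -1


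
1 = 1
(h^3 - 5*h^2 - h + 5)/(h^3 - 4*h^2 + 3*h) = (h^2 - 4*h - 5)/(h*(h - 3))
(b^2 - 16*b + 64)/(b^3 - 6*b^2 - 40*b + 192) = (b - 8)/(b^2 + 2*b - 24)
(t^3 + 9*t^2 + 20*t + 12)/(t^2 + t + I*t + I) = (t^2 + 8*t + 12)/(t + I)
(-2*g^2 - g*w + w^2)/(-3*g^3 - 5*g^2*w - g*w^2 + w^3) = (-2*g + w)/(-3*g^2 - 2*g*w + w^2)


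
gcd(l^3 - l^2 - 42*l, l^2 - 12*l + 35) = l - 7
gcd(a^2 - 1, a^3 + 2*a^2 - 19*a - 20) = a + 1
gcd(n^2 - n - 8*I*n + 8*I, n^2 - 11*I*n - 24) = n - 8*I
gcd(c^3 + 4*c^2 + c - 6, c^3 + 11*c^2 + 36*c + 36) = c^2 + 5*c + 6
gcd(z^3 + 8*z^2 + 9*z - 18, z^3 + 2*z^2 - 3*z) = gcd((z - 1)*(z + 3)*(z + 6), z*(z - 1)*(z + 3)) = z^2 + 2*z - 3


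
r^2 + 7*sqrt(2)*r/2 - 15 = (r - 3*sqrt(2)/2)*(r + 5*sqrt(2))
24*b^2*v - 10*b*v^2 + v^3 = v*(-6*b + v)*(-4*b + v)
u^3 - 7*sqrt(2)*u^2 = u^2*(u - 7*sqrt(2))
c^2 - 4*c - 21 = (c - 7)*(c + 3)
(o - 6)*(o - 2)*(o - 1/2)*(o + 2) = o^4 - 13*o^3/2 - o^2 + 26*o - 12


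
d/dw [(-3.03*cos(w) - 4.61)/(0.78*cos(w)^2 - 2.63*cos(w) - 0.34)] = (-2.3634*cos(w)^2 - 7.1916*cos(w) + 11.0941)*sin(w)/(0.6084*cos(w)^4 - 4.1028*cos(w)^3 + 6.3865*cos(w)^2 + 1.7884*cos(w) + 0.1156)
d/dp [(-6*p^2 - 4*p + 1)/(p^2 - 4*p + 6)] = 2*(14*p^2 - 37*p - 10)/(p^4 - 8*p^3 + 28*p^2 - 48*p + 36)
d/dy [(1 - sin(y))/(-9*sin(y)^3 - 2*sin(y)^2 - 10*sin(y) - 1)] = (-18*sin(y)^3 + 25*sin(y)^2 + 4*sin(y) + 11)*cos(y)/(9*sin(y)^3 + 2*sin(y)^2 + 10*sin(y) + 1)^2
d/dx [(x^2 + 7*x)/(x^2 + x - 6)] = (-x*(x + 7)*(2*x + 1) + (2*x + 7)*(x^2 + x - 6))/(x^2 + x - 6)^2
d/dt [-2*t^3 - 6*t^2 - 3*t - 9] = -6*t^2 - 12*t - 3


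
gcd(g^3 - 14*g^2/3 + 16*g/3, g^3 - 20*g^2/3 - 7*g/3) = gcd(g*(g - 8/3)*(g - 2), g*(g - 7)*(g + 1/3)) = g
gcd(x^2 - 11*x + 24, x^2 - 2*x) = 1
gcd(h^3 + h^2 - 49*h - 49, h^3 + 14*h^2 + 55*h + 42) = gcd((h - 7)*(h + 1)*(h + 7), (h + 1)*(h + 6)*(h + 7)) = h^2 + 8*h + 7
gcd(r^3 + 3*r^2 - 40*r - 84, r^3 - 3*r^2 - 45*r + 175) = r + 7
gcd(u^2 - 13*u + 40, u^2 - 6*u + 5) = u - 5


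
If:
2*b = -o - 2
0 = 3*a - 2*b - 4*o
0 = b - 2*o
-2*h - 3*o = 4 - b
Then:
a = -16/15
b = -4/5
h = -9/5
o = -2/5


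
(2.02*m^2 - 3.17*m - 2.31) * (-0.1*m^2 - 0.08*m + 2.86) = -0.202*m^4 + 0.1554*m^3 + 6.2618*m^2 - 8.8814*m - 6.6066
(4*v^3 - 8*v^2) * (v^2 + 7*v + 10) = 4*v^5 + 20*v^4 - 16*v^3 - 80*v^2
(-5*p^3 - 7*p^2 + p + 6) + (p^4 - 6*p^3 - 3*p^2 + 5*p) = p^4 - 11*p^3 - 10*p^2 + 6*p + 6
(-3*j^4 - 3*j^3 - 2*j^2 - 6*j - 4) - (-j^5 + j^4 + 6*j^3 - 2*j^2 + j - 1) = j^5 - 4*j^4 - 9*j^3 - 7*j - 3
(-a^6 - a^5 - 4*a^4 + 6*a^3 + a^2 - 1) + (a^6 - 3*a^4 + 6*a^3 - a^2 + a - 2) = -a^5 - 7*a^4 + 12*a^3 + a - 3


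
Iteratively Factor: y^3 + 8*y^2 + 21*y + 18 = (y + 3)*(y^2 + 5*y + 6) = (y + 3)^2*(y + 2)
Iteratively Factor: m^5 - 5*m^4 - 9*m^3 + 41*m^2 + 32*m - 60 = (m - 5)*(m^4 - 9*m^2 - 4*m + 12) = (m - 5)*(m + 2)*(m^3 - 2*m^2 - 5*m + 6) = (m - 5)*(m - 1)*(m + 2)*(m^2 - m - 6) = (m - 5)*(m - 1)*(m + 2)^2*(m - 3)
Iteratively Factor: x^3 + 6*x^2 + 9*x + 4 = (x + 1)*(x^2 + 5*x + 4) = (x + 1)^2*(x + 4)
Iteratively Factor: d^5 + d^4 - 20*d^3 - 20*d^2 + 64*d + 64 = (d - 2)*(d^4 + 3*d^3 - 14*d^2 - 48*d - 32) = (d - 2)*(d + 2)*(d^3 + d^2 - 16*d - 16) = (d - 4)*(d - 2)*(d + 2)*(d^2 + 5*d + 4) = (d - 4)*(d - 2)*(d + 2)*(d + 4)*(d + 1)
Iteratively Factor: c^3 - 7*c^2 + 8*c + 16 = (c + 1)*(c^2 - 8*c + 16) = (c - 4)*(c + 1)*(c - 4)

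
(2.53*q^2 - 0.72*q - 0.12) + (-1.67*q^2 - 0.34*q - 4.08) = 0.86*q^2 - 1.06*q - 4.2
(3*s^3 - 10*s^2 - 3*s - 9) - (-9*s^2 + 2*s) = 3*s^3 - s^2 - 5*s - 9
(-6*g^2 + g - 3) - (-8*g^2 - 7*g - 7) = 2*g^2 + 8*g + 4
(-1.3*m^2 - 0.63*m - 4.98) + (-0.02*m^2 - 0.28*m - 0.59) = -1.32*m^2 - 0.91*m - 5.57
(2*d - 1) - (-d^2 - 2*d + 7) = d^2 + 4*d - 8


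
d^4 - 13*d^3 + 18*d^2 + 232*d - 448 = (d - 8)*(d - 7)*(d - 2)*(d + 4)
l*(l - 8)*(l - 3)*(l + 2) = l^4 - 9*l^3 + 2*l^2 + 48*l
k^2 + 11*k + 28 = (k + 4)*(k + 7)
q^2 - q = q*(q - 1)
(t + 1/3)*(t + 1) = t^2 + 4*t/3 + 1/3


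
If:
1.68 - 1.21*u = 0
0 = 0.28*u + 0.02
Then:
No Solution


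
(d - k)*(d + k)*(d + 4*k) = d^3 + 4*d^2*k - d*k^2 - 4*k^3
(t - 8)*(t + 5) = t^2 - 3*t - 40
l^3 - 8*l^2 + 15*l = l*(l - 5)*(l - 3)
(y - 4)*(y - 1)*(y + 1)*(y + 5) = y^4 + y^3 - 21*y^2 - y + 20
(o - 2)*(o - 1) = o^2 - 3*o + 2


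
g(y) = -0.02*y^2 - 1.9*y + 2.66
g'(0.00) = -1.90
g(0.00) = 2.66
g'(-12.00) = -1.42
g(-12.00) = 22.58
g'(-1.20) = -1.85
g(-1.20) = 4.91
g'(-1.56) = -1.84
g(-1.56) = 5.58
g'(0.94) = -1.94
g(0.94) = 0.86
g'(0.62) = -1.92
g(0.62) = 1.47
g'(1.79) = -1.97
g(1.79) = -0.81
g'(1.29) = -1.95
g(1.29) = 0.18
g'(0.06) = -1.90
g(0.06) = 2.55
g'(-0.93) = -1.86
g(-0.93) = 4.41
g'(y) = -0.04*y - 1.9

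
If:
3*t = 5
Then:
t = 5/3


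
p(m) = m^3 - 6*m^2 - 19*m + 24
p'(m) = 3*m^2 - 12*m - 19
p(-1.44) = 35.93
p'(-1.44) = 4.50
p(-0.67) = 33.74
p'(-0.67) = -9.61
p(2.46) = -44.16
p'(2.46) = -30.37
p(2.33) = -40.19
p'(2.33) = -30.67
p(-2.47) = 19.26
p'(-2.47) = 28.94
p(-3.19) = -8.91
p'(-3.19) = 49.81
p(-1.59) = 35.02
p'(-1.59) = 7.66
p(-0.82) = 34.99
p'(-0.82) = -7.14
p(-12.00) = -2340.00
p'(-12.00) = 557.00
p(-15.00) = -4416.00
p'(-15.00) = 836.00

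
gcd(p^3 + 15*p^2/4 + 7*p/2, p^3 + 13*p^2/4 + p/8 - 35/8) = p + 7/4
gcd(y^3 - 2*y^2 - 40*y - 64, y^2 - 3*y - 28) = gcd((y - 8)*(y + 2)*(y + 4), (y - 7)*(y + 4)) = y + 4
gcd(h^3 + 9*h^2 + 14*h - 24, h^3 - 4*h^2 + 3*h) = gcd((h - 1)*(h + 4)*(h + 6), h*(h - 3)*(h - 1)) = h - 1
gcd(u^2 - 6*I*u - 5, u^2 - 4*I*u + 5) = u - 5*I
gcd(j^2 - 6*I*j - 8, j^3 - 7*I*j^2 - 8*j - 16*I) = j - 4*I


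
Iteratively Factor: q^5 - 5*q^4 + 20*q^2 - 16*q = (q - 1)*(q^4 - 4*q^3 - 4*q^2 + 16*q) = (q - 2)*(q - 1)*(q^3 - 2*q^2 - 8*q) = (q - 2)*(q - 1)*(q + 2)*(q^2 - 4*q) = (q - 4)*(q - 2)*(q - 1)*(q + 2)*(q)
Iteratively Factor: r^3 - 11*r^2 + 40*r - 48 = (r - 3)*(r^2 - 8*r + 16) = (r - 4)*(r - 3)*(r - 4)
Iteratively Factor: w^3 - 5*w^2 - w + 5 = (w - 1)*(w^2 - 4*w - 5) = (w - 5)*(w - 1)*(w + 1)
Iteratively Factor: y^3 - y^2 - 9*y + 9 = (y - 1)*(y^2 - 9) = (y - 3)*(y - 1)*(y + 3)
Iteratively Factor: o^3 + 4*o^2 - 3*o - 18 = (o + 3)*(o^2 + o - 6) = (o + 3)^2*(o - 2)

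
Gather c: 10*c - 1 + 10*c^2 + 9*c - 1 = 10*c^2 + 19*c - 2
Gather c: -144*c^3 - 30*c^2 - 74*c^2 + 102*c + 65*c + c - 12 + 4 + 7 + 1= -144*c^3 - 104*c^2 + 168*c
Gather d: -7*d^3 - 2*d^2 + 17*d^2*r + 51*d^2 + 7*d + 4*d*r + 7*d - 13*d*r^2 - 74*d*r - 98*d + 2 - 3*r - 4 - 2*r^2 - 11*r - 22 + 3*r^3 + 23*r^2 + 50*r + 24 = -7*d^3 + d^2*(17*r + 49) + d*(-13*r^2 - 70*r - 84) + 3*r^3 + 21*r^2 + 36*r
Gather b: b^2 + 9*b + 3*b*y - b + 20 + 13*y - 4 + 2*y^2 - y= b^2 + b*(3*y + 8) + 2*y^2 + 12*y + 16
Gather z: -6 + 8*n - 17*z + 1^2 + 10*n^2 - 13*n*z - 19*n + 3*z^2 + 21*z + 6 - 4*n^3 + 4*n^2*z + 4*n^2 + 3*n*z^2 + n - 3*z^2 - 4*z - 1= -4*n^3 + 14*n^2 + 3*n*z^2 - 10*n + z*(4*n^2 - 13*n)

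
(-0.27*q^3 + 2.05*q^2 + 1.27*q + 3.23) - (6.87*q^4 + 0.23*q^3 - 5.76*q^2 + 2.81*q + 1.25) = -6.87*q^4 - 0.5*q^3 + 7.81*q^2 - 1.54*q + 1.98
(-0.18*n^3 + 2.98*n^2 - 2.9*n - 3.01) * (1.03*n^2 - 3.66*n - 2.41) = -0.1854*n^5 + 3.7282*n^4 - 13.46*n^3 + 0.331900000000001*n^2 + 18.0056*n + 7.2541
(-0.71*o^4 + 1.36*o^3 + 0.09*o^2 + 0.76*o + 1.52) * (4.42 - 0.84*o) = 0.5964*o^5 - 4.2806*o^4 + 5.9356*o^3 - 0.2406*o^2 + 2.0824*o + 6.7184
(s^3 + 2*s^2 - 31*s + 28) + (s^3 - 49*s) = 2*s^3 + 2*s^2 - 80*s + 28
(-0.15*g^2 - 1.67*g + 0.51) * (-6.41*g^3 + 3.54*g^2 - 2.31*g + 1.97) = 0.9615*g^5 + 10.1737*g^4 - 8.8344*g^3 + 5.3676*g^2 - 4.468*g + 1.0047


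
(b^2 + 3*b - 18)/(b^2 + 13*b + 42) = (b - 3)/(b + 7)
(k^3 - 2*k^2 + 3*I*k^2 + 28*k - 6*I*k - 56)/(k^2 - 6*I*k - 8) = (k^2 + k*(-2 + 7*I) - 14*I)/(k - 2*I)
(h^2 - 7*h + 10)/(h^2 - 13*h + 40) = (h - 2)/(h - 8)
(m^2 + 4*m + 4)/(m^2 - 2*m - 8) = (m + 2)/(m - 4)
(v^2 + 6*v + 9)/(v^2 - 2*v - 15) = (v + 3)/(v - 5)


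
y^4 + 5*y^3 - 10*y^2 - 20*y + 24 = (y - 2)*(y - 1)*(y + 2)*(y + 6)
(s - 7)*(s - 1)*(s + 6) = s^3 - 2*s^2 - 41*s + 42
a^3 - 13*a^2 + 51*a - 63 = (a - 7)*(a - 3)^2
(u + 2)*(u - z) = u^2 - u*z + 2*u - 2*z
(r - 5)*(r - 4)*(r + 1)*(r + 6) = r^4 - 2*r^3 - 37*r^2 + 86*r + 120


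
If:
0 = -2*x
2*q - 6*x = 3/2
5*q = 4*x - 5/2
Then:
No Solution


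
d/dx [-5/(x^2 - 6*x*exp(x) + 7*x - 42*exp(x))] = 5*(-6*x*exp(x) + 2*x - 48*exp(x) + 7)/(x^2 - 6*x*exp(x) + 7*x - 42*exp(x))^2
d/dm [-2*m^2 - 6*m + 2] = -4*m - 6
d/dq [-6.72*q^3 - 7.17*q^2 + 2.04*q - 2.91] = -20.16*q^2 - 14.34*q + 2.04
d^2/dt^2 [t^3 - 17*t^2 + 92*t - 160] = 6*t - 34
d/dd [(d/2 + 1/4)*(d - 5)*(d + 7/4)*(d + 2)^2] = 5*d^4/2 + 5*d^3/2 - 417*d^2/16 - 455*d/8 - 59/2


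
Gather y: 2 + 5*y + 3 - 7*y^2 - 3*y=-7*y^2 + 2*y + 5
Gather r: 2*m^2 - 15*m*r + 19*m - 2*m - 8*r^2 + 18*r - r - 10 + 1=2*m^2 + 17*m - 8*r^2 + r*(17 - 15*m) - 9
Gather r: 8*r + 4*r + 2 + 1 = 12*r + 3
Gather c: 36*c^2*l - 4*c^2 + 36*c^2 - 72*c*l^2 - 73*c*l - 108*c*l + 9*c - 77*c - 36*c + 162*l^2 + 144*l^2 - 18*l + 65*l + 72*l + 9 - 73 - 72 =c^2*(36*l + 32) + c*(-72*l^2 - 181*l - 104) + 306*l^2 + 119*l - 136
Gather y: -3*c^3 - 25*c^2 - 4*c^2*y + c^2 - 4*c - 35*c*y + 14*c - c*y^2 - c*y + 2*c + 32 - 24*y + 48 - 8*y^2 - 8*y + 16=-3*c^3 - 24*c^2 + 12*c + y^2*(-c - 8) + y*(-4*c^2 - 36*c - 32) + 96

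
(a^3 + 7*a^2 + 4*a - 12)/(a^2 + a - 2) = a + 6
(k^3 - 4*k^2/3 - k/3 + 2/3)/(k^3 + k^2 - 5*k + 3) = (k + 2/3)/(k + 3)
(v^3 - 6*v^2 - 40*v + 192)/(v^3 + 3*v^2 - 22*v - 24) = (v - 8)/(v + 1)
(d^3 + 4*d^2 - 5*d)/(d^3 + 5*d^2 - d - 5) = d/(d + 1)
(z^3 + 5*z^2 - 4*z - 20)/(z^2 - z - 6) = (z^2 + 3*z - 10)/(z - 3)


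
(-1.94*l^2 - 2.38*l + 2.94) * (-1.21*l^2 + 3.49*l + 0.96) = 2.3474*l^4 - 3.8908*l^3 - 13.726*l^2 + 7.9758*l + 2.8224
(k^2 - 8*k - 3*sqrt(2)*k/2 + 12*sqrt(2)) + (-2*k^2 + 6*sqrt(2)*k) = -k^2 - 8*k + 9*sqrt(2)*k/2 + 12*sqrt(2)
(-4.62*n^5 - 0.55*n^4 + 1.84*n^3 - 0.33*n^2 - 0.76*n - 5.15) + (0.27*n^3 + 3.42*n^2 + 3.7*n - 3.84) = -4.62*n^5 - 0.55*n^4 + 2.11*n^3 + 3.09*n^2 + 2.94*n - 8.99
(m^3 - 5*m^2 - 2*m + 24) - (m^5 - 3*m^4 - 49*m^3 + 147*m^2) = -m^5 + 3*m^4 + 50*m^3 - 152*m^2 - 2*m + 24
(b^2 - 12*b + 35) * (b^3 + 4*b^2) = b^5 - 8*b^4 - 13*b^3 + 140*b^2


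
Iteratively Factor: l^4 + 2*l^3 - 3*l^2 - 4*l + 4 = (l + 2)*(l^3 - 3*l + 2) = (l + 2)^2*(l^2 - 2*l + 1) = (l - 1)*(l + 2)^2*(l - 1)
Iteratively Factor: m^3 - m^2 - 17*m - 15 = (m + 3)*(m^2 - 4*m - 5) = (m + 1)*(m + 3)*(m - 5)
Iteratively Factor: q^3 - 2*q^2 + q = (q - 1)*(q^2 - q) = q*(q - 1)*(q - 1)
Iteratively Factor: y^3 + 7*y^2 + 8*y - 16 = (y - 1)*(y^2 + 8*y + 16) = (y - 1)*(y + 4)*(y + 4)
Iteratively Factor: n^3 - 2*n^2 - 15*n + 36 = (n - 3)*(n^2 + n - 12) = (n - 3)^2*(n + 4)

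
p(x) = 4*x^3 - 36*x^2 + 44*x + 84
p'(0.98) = -15.04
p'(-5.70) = 844.28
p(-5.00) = -1536.00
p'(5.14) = -9.04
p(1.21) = 91.62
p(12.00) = 2340.00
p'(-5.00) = 704.00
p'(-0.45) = 78.83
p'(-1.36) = 164.12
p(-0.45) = 56.55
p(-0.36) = 63.31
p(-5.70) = -2077.21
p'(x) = 12*x^2 - 72*x + 44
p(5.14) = -97.76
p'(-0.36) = 71.48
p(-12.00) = -12540.00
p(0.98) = 96.31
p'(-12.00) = 2636.00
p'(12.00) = 908.00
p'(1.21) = -25.55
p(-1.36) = -52.49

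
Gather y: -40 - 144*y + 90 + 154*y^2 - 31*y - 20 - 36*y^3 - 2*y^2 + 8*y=-36*y^3 + 152*y^2 - 167*y + 30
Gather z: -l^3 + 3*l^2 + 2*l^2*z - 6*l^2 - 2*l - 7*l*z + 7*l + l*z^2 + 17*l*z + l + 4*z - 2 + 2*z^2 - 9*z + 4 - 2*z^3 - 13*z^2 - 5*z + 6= -l^3 - 3*l^2 + 6*l - 2*z^3 + z^2*(l - 11) + z*(2*l^2 + 10*l - 10) + 8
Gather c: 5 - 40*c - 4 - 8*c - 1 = -48*c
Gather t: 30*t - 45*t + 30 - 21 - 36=-15*t - 27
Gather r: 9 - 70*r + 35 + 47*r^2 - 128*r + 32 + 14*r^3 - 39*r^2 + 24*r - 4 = 14*r^3 + 8*r^2 - 174*r + 72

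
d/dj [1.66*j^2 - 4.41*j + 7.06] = 3.32*j - 4.41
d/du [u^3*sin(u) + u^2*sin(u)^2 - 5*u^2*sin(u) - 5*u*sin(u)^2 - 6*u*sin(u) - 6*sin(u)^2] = u^3*cos(u) + 3*u^2*sin(u) + u^2*sin(2*u) - 5*u^2*cos(u) + 2*u*sin(u)^2 - 10*u*sin(u) - 5*u*sin(2*u) - 6*u*cos(u) - 5*sin(u)^2 - 6*sin(u) - 6*sin(2*u)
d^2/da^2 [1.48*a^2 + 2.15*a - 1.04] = 2.96000000000000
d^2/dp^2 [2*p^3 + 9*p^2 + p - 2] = 12*p + 18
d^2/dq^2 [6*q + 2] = 0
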